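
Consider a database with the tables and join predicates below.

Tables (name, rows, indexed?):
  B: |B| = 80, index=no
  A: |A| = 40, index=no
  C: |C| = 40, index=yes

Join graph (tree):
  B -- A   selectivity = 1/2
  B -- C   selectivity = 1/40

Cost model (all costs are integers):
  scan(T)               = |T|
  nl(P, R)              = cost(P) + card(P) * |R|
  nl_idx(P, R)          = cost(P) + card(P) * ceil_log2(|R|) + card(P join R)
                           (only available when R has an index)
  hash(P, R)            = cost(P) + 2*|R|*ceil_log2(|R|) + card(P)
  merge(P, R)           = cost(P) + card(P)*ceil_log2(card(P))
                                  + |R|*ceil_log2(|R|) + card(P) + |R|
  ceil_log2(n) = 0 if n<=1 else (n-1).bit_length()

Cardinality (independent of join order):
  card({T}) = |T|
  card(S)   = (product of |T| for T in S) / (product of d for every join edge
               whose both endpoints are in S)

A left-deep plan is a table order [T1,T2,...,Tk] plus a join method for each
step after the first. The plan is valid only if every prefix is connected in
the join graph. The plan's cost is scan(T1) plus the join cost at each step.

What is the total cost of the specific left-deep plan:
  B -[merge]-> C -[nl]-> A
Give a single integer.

4200

step 1: scan B: cost=80, card=80
step 2: join C via merge
    card(P join C) = 80*40/(40) = 80
    cost = 80 + 80*7 + 40*6 + 80 + 40 = 1000
step 3: join A via nl
    card(P join A) = 80*40/(2) = 1600
    cost = 1000 + 80*40 = 4200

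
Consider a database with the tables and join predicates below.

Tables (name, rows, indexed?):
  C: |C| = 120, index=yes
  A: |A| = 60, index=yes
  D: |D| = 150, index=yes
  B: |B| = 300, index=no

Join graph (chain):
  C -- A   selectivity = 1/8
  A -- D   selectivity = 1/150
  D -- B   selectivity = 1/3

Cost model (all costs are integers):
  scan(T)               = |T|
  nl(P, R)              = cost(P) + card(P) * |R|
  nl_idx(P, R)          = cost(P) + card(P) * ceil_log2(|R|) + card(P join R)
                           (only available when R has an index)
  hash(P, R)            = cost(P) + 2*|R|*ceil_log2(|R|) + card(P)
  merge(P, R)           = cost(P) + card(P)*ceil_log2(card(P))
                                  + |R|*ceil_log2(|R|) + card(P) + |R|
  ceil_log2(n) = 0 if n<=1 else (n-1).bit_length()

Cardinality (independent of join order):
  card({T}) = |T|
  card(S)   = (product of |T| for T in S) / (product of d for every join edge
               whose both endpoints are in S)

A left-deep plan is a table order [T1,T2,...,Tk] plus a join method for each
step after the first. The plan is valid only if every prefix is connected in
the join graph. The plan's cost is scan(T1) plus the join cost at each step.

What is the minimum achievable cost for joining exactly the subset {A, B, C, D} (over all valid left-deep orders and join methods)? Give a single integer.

8220

Selinger DP over subsets of {A,B,C,D}:
  {C}: scan cost=120, card=120
  {A}: scan cost=60, card=60
  {D}: scan cost=150, card=150
  {B}: scan cost=300, card=300
  {AC}: card=900; try (A,hash)→960, (C,nl_idx)→1380, (C,merge)→1440, (A,merge)→1500, (A,nl_idx)→1740, (C,hash)→1800 …(+2); best=960 via (A,hash)
  {AD}: card=60; try (D,nl_idx)→600, (A,hash)→1020, (A,nl_idx)→1110, (D,merge)→1830, (A,merge)→1920, (D,hash)→2520 …(+2); best=600 via (D,nl_idx)
  {BD}: card=15000; try (D,hash)→3000, (B,merge)→4500, (D,merge)→4650, (B,hash)→5700, (D,nl_idx)→17700, (B,nl)→45150 …(+1); best=3000 via (D,hash)
  {ACD}: card=900; try (C,nl_idx)→1920, (C,merge)→1980, (C,hash)→2340, (D,hash)→4260, (C,nl)→7800, (D,nl_idx)→9060 …(+2); best=1920 via (C,nl_idx)
  {ABD}: card=6000; try (B,merge)→4020, (B,hash)→6060, (B,nl)→18600, (A,hash)→18720, (A,nl_idx)→99000, (A,merge)→228420 …(+1); best=4020 via (B,merge)
  {ABCD}: card=90000; try (B,hash)→8220, (C,hash)→11700, (B,merge)→14820, (C,merge)→88980, (C,nl_idx)→136020, (B,nl)→271920 …(+1); best=8220 via (B,hash)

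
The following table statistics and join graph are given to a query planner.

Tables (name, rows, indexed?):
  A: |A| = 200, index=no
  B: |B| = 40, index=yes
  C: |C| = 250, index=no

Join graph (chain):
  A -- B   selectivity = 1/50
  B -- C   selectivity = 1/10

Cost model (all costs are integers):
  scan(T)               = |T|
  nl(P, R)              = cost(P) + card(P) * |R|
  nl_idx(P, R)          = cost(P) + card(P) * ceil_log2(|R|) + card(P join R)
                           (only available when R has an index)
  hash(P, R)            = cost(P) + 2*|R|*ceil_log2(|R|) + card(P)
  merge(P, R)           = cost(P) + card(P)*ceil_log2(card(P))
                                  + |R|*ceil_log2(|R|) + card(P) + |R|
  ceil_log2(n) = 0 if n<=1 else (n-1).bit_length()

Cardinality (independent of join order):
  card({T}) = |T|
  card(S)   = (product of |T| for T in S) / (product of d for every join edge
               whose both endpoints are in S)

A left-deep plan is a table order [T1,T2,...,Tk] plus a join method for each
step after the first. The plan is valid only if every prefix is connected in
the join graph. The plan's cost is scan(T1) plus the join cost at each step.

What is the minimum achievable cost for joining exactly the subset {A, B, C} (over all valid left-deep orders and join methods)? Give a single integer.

4570

Selinger DP over subsets of {A,B,C}:
  {A}: scan cost=200, card=200
  {B}: scan cost=40, card=40
  {C}: scan cost=250, card=250
  {AB}: card=160; try (B,hash)→880, (B,nl_idx)→1560, (A,merge)→2120, (B,merge)→2280, (A,hash)→3280, (A,nl)→8040 …(+1); best=880 via (B,hash)
  {BC}: card=1000; try (B,hash)→980, (C,merge)→2570, (B,nl_idx)→2750, (B,merge)→2780, (C,hash)→4080, (C,nl)→10040 …(+1); best=980 via (B,hash)
  {ABC}: card=4000; try (C,merge)→4570, (C,hash)→5040, (A,hash)→5180, (A,merge)→13780, (C,nl)→40880, (A,nl)→200980; best=4570 via (C,merge)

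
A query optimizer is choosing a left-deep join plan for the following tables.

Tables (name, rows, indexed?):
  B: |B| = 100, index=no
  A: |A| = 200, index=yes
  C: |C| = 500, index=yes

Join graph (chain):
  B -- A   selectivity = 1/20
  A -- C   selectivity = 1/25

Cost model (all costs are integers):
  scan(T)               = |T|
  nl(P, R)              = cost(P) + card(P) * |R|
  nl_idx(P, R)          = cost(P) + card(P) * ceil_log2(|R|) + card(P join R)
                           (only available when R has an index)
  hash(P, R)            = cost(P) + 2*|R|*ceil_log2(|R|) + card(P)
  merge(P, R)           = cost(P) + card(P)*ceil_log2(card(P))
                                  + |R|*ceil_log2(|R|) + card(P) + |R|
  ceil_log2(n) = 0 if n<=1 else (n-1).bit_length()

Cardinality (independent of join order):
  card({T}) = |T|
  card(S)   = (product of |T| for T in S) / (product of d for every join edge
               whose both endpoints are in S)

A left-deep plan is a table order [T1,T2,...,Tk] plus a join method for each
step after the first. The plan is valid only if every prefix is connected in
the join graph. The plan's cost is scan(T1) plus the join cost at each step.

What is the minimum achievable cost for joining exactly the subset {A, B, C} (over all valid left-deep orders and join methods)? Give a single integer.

9600

Selinger DP over subsets of {A,B,C}:
  {B}: scan cost=100, card=100
  {A}: scan cost=200, card=200
  {C}: scan cost=500, card=500
  {AB}: card=1000; try (B,hash)→1800, (A,nl_idx)→1900, (A,merge)→2700, (B,merge)→2800, (A,hash)→3400, (A,nl)→20100 …(+1); best=1800 via (B,hash)
  {AC}: card=4000; try (A,hash)→4200, (C,nl_idx)→6000, (C,merge)→7000, (A,merge)→7300, (A,nl_idx)→8500, (C,hash)→9400 …(+2); best=4200 via (A,hash)
  {ABC}: card=20000; try (B,hash)→9600, (C,hash)→11800, (C,merge)→17800, (C,nl_idx)→30800, (B,merge)→57000, (B,nl)→404200 …(+1); best=9600 via (B,hash)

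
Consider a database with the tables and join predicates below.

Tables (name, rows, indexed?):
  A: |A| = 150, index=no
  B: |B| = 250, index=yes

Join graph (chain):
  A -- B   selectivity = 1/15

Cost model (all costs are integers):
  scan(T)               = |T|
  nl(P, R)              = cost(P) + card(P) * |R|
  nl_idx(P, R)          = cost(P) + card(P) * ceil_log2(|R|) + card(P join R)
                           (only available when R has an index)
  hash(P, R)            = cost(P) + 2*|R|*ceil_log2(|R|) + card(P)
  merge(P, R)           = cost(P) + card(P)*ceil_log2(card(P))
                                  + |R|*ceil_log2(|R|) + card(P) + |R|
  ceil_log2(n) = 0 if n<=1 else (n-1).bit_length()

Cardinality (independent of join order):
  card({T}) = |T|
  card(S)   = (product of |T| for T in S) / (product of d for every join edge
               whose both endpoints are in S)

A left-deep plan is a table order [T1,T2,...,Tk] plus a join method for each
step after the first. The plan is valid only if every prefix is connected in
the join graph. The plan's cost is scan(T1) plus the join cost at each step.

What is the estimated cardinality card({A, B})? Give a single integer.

Tables in S: A(150), B(250)
Edges inside S: A-B(d=15)
numerator = 150 * 250 = 37500
denominator = 15 = 15
card(S) = 37500 / 15 = 2500

2500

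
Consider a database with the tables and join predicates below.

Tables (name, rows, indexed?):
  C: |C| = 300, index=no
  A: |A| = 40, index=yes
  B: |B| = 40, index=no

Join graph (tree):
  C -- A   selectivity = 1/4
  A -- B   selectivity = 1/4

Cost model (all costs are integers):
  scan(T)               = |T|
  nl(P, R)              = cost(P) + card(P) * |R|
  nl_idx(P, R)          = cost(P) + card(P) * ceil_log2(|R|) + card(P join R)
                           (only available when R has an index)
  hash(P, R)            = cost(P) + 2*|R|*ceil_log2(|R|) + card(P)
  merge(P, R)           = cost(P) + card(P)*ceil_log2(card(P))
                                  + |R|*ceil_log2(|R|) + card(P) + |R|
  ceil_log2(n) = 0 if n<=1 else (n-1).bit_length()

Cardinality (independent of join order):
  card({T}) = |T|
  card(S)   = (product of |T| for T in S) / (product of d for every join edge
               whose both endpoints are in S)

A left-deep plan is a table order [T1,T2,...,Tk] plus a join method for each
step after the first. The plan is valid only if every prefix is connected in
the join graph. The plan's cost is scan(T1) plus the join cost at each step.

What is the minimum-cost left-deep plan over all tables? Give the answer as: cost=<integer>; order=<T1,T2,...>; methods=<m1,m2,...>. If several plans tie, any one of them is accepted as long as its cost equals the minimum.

Selinger DP (subsets sized 1..n):
  {C}: scan cost=300, card=300
  {A}: scan cost=40, card=40
  {B}: scan cost=40, card=40
  {AC}: card=3000; try (A,hash)→1080, (C,merge)→3320, (A,merge)→3580, (A,nl_idx)→5100, (C,hash)→5480, (C,nl)→12040 …(+1); best=1080 via (A,hash)
  {AB}: card=400; try (B,hash)→560, (A,hash)→560, (B,merge)→600, (A,merge)→600, (A,nl_idx)→680, (B,nl)→1640 …(+1); best=560 via (B,hash)
  {ABC}: card=30000; try (B,hash)→4560, (C,hash)→6360, (C,merge)→7560, (B,merge)→40360, (C,nl)→120560, (B,nl)→121080; best=4560 via (B,hash)

cost=4560; order=C,A,B; methods=hash,hash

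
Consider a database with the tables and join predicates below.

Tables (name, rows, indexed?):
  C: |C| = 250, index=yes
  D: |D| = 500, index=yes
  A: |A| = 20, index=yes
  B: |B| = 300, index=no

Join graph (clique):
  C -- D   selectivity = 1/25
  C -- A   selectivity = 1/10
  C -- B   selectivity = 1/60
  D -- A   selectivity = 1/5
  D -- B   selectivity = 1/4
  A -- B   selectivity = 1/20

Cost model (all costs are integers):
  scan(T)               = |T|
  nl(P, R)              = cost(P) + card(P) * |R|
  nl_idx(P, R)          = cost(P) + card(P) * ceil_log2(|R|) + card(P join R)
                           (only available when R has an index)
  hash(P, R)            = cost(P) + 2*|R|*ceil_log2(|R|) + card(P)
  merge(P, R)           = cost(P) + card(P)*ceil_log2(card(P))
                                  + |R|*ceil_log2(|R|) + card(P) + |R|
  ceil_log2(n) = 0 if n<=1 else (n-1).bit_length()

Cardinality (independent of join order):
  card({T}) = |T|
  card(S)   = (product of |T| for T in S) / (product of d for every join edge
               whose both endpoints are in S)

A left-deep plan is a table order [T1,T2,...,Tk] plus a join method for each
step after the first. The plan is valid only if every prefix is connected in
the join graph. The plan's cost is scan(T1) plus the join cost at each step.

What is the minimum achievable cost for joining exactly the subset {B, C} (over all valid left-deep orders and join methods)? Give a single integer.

Selinger DP over subsets of {B,C}:
  {C}: scan cost=250, card=250
  {B}: scan cost=300, card=300
  {BC}: card=1250; try (C,nl_idx)→3950, (C,hash)→4600, (B,merge)→5500, (C,merge)→5550, (B,hash)→5900, (B,nl)→75250 …(+1); best=3950 via (C,nl_idx)

3950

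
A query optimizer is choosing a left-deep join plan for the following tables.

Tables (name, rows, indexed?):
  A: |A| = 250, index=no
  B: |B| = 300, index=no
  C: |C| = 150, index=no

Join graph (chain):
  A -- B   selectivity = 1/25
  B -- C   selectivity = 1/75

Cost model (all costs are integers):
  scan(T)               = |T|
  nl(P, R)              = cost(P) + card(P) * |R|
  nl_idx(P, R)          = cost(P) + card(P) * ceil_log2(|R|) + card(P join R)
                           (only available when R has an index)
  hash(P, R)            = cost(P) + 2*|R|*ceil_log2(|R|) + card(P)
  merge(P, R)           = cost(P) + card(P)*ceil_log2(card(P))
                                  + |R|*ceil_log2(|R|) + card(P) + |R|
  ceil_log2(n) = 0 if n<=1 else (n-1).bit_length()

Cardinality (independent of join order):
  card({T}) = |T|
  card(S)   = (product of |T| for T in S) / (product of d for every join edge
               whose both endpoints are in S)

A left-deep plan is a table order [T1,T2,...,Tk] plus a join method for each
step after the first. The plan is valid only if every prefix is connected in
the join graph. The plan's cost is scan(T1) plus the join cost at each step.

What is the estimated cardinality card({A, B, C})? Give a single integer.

6000

Tables in S: A(250), B(300), C(150)
Edges inside S: A-B(d=25), B-C(d=75)
numerator = 250 * 300 * 150 = 11250000
denominator = 25 * 75 = 1875
card(S) = 11250000 / 1875 = 6000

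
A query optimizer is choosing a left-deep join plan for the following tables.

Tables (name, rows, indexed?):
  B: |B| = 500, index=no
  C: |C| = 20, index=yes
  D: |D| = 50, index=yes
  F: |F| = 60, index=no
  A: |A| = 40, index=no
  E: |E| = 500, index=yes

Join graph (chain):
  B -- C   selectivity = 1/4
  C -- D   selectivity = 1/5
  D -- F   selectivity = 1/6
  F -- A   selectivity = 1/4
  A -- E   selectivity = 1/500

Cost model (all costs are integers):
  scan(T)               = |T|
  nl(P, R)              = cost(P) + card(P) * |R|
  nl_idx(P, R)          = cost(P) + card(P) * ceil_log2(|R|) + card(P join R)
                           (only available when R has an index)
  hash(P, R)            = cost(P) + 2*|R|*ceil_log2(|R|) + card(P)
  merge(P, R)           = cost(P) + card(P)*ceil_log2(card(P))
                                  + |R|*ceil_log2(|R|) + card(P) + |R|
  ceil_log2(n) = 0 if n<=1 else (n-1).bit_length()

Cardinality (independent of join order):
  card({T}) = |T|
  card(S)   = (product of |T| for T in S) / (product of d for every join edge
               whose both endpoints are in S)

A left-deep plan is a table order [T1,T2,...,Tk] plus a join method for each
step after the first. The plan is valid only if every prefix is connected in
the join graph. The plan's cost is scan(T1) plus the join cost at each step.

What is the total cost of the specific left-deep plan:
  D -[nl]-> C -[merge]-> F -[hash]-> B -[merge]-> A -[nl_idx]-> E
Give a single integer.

29764550

step 1: scan D: cost=50, card=50
step 2: join C via nl
    card(P join C) = 50*20/(5) = 200
    cost = 50 + 50*20 = 1050
step 3: join F via merge
    card(P join F) = 200*60/(6) = 2000
    cost = 1050 + 200*8 + 60*6 + 200 + 60 = 3270
step 4: join B via hash
    card(P join B) = 2000*500/(4) = 250000
    cost = 3270 + 2*500*9 + 2000 = 14270
step 5: join A via merge
    card(P join A) = 250000*40/(4) = 2500000
    cost = 14270 + 250000*18 + 40*6 + 250000 + 40 = 4764550
step 6: join E via nl_idx
    card(P join E) = 2500000*500/(500) = 2500000
    cost = 4764550 + 2500000*9 + 2500000 = 29764550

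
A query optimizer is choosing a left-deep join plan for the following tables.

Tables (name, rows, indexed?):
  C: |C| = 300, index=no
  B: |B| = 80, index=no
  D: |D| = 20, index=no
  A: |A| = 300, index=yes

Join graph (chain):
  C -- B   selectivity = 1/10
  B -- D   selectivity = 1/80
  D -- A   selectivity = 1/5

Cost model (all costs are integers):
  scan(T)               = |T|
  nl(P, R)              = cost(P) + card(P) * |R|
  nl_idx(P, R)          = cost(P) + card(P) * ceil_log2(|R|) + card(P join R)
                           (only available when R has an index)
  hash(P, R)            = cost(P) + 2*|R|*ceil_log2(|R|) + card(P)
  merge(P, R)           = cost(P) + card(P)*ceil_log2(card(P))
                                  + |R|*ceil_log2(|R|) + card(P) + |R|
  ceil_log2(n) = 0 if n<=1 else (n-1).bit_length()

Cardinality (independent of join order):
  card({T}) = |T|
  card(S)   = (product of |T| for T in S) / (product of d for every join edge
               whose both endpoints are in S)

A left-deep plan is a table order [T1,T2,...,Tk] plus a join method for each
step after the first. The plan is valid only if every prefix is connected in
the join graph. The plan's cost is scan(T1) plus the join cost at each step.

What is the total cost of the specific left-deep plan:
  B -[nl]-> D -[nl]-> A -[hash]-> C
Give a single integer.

step 1: scan B: cost=80, card=80
step 2: join D via nl
    card(P join D) = 80*20/(80) = 20
    cost = 80 + 80*20 = 1680
step 3: join A via nl
    card(P join A) = 20*300/(5) = 1200
    cost = 1680 + 20*300 = 7680
step 4: join C via hash
    card(P join C) = 1200*300/(10) = 36000
    cost = 7680 + 2*300*9 + 1200 = 14280

14280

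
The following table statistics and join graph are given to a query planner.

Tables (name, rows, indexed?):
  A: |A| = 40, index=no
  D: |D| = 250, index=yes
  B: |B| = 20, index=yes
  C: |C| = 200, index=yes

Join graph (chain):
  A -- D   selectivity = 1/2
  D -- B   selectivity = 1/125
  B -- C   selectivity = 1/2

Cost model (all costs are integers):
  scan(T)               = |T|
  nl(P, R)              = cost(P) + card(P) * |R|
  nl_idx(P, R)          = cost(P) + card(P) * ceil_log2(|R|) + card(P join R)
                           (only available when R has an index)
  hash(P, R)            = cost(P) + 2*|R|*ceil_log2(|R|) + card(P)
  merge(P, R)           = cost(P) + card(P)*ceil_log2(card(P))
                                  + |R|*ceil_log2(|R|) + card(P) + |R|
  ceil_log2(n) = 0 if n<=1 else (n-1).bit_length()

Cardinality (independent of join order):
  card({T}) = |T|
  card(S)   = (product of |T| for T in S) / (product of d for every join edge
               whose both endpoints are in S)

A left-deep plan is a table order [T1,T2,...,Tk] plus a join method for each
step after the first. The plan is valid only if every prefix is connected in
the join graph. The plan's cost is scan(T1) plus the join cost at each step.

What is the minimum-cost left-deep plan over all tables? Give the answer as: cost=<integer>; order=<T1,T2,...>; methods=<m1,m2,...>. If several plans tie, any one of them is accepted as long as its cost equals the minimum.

Selinger DP (subsets sized 1..n):
  {A}: scan cost=40, card=40
  {D}: scan cost=250, card=250
  {B}: scan cost=20, card=20
  {C}: scan cost=200, card=200
  {AD}: card=5000; try (A,hash)→980, (D,merge)→2570, (A,merge)→2780, (D,hash)→4080, (D,nl_idx)→5360, (D,nl)→10040 …(+1); best=980 via (A,hash)
  {BD}: card=40; try (D,nl_idx)→220, (B,hash)→700, (B,nl_idx)→1540, (D,merge)→2390, (B,merge)→2620, (D,hash)→4040 …(+2); best=220 via (D,nl_idx)
  {BC}: card=2000; try (B,hash)→600, (C,merge)→1940, (B,merge)→2120, (C,nl_idx)→2180, (B,nl_idx)→3200, (C,hash)→3240 …(+2); best=600 via (B,hash)
  {ABD}: card=800; try (A,hash)→740, (A,merge)→780, (A,nl)→1820, (B,hash)→6180, (B,nl_idx)→26780, (B,merge)→71100 …(+1); best=740 via (A,hash)
  {BCD}: card=4000; try (C,merge)→2300, (C,hash)→3460, (C,nl_idx)→4540, (D,hash)→6600, (C,nl)→8220, (D,nl_idx)→20600 …(+2); best=2300 via (C,merge)
  {ABCD}: card=80000; try (C,hash)→4740, (A,hash)→6780, (C,merge)→11340, (A,merge)→54580, (C,nl_idx)→87140, (C,nl)→160740 …(+1); best=4740 via (C,hash)

cost=4740; order=B,D,A,C; methods=nl_idx,hash,hash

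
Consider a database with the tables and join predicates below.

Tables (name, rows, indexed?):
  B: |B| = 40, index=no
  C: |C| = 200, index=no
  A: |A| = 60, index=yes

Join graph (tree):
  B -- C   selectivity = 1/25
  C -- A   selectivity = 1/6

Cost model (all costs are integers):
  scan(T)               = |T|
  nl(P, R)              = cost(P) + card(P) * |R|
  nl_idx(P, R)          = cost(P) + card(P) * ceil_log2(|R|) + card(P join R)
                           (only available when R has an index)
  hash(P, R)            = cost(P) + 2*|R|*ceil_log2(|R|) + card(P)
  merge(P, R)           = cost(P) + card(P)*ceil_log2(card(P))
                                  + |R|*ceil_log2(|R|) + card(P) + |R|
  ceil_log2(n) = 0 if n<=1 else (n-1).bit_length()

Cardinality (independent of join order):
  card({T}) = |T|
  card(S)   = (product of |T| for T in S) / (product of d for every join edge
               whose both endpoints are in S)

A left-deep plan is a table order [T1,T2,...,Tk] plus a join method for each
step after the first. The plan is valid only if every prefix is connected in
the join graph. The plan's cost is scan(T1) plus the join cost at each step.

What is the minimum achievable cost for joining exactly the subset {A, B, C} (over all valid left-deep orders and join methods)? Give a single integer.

1920

Selinger DP over subsets of {A,B,C}:
  {B}: scan cost=40, card=40
  {C}: scan cost=200, card=200
  {A}: scan cost=60, card=60
  {BC}: card=320; try (B,hash)→880, (C,merge)→2120, (B,merge)→2280, (C,hash)→3280, (C,nl)→8040, (B,nl)→8200; best=880 via (B,hash)
  {AC}: card=2000; try (A,hash)→1120, (C,merge)→2280, (A,merge)→2420, (C,hash)→3320, (A,nl_idx)→3400, (C,nl)→12060 …(+1); best=1120 via (A,hash)
  {ABC}: card=3200; try (A,hash)→1920, (B,hash)→3600, (A,merge)→4500, (A,nl_idx)→6000, (A,nl)→20080, (B,merge)→25400 …(+1); best=1920 via (A,hash)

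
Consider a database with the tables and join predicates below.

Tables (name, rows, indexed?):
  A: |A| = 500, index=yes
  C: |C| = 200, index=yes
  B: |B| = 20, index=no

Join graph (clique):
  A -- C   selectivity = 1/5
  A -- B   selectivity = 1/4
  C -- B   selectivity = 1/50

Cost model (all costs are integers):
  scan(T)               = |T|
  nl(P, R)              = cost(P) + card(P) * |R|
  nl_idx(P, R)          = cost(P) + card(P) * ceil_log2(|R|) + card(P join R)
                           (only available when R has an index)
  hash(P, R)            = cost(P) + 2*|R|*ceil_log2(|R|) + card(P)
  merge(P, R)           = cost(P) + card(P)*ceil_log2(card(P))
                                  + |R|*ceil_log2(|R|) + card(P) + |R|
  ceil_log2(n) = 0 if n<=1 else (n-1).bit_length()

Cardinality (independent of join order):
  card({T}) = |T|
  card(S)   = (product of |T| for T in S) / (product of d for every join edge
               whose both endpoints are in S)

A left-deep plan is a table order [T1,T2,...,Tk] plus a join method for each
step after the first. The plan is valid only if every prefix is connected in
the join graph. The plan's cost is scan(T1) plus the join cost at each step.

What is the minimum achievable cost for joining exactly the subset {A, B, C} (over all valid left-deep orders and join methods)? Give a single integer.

2980

Selinger DP over subsets of {A,B,C}:
  {A}: scan cost=500, card=500
  {C}: scan cost=200, card=200
  {B}: scan cost=20, card=20
  {AC}: card=20000; try (C,hash)→4200, (A,merge)→7000, (C,merge)→7300, (A,hash)→9400, (A,nl_idx)→22000, (C,nl_idx)→24500 …(+2); best=4200 via (C,hash)
  {AB}: card=2500; try (B,hash)→1200, (A,nl_idx)→2700, (A,merge)→5140, (B,merge)→5620, (A,hash)→9040, (A,nl)→10020 …(+1); best=1200 via (B,hash)
  {BC}: card=80; try (C,nl_idx)→260, (B,hash)→600, (C,merge)→1940, (B,merge)→2120, (C,hash)→3240, (C,nl)→4020 …(+1); best=260 via (C,nl_idx)
  {ABC}: card=2000; try (A,nl_idx)→2980, (A,merge)→5900, (C,hash)→6900, (A,hash)→9340, (C,nl_idx)→23200, (B,hash)→24400 …(+5); best=2980 via (A,nl_idx)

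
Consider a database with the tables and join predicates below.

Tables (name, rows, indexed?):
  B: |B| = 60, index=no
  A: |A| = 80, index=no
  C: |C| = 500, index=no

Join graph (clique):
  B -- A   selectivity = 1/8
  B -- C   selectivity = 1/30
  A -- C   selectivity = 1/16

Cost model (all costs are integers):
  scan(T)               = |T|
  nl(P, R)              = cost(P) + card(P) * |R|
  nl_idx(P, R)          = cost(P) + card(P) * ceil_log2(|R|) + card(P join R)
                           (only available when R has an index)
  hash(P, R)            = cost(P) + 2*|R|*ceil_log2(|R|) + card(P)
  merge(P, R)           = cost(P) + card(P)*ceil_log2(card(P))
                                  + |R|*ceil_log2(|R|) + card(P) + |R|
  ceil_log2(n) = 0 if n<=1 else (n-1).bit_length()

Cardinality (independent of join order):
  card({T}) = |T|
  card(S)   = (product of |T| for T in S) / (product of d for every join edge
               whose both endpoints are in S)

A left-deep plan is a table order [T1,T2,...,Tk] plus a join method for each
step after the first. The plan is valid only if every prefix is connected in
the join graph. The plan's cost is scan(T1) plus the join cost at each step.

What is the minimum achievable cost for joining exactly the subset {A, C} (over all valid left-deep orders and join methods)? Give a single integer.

Selinger DP over subsets of {A,C}:
  {A}: scan cost=80, card=80
  {C}: scan cost=500, card=500
  {AC}: card=2500; try (A,hash)→2120, (C,merge)→5720, (A,merge)→6140, (C,hash)→9160, (C,nl)→40080, (A,nl)→40500; best=2120 via (A,hash)

2120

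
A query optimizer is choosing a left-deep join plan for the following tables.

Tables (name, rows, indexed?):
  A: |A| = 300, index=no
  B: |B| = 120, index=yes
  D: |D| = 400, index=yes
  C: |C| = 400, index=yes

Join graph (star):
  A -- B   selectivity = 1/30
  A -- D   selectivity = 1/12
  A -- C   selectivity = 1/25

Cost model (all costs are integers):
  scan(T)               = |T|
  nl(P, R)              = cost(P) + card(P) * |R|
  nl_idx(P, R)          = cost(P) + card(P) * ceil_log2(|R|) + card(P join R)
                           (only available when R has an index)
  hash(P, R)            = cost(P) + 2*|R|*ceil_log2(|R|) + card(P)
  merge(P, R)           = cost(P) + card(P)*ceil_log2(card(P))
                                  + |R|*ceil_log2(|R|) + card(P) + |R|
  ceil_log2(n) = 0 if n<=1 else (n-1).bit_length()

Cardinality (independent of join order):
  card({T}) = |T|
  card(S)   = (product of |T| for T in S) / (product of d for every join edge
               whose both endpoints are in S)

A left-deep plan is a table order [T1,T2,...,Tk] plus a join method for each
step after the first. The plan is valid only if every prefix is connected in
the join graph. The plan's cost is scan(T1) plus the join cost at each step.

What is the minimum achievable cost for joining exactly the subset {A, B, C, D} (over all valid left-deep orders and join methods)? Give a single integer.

37080

Selinger DP over subsets of {A,B,C,D}:
  {A}: scan cost=300, card=300
  {B}: scan cost=120, card=120
  {D}: scan cost=400, card=400
  {C}: scan cost=400, card=400
  {AB}: card=1200; try (B,hash)→2280, (B,nl_idx)→3600, (A,merge)→4080, (B,merge)→4260, (A,hash)→5640, (A,nl)→36120 …(+1); best=2280 via (B,hash)
  {AD}: card=10000; try (A,hash)→6200, (D,merge)→7300, (A,merge)→7400, (D,hash)→7800, (D,nl_idx)→13000, (D,nl)→120300 …(+1); best=6200 via (A,hash)
  {AC}: card=4800; try (A,hash)→6200, (C,merge)→7300, (A,merge)→7400, (C,hash)→7800, (C,nl_idx)→7800, (C,nl)→120300 …(+1); best=6200 via (A,hash)
  {ABD}: card=40000; try (D,hash)→10680, (B,hash)→17880, (D,merge)→20680, (D,nl_idx)→53080, (B,nl_idx)→116200, (B,merge)→157160 …(+2); best=10680 via (D,hash)
  {ABC}: card=19200; try (C,hash)→10680, (B,hash)→12680, (C,merge)→20680, (C,nl_idx)→32280, (B,nl_idx)→59000, (B,merge)→74360 …(+2); best=10680 via (C,hash)
  {ACD}: card=160000; try (D,hash)→18200, (C,hash)→23400, (D,merge)→77400, (C,merge)→160200, (D,nl_idx)→209400, (C,nl_idx)→256200 …(+2); best=18200 via (D,hash)
  {ABCD}: card=640000; try (D,hash)→37080, (C,hash)→57880, (B,hash)→179880, (D,merge)→321880, (C,merge)→694680, (D,nl_idx)→823480 …(+6); best=37080 via (D,hash)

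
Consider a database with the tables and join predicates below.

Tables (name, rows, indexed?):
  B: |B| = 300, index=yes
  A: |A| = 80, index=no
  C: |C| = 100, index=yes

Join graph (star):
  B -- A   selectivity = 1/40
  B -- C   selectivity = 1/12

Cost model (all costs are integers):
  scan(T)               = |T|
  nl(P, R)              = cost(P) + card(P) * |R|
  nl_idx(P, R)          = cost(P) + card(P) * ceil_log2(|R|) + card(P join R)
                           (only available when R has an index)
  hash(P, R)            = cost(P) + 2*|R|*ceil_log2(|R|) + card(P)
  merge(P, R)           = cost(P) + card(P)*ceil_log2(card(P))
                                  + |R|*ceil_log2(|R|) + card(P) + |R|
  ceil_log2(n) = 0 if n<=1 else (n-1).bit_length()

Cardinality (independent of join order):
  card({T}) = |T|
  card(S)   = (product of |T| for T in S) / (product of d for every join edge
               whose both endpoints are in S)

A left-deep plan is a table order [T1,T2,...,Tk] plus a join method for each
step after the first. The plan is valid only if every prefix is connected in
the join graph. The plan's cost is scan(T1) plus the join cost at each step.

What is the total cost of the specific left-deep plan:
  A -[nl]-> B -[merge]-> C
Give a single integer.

31480

step 1: scan A: cost=80, card=80
step 2: join B via nl
    card(P join B) = 80*300/(40) = 600
    cost = 80 + 80*300 = 24080
step 3: join C via merge
    card(P join C) = 600*100/(12) = 5000
    cost = 24080 + 600*10 + 100*7 + 600 + 100 = 31480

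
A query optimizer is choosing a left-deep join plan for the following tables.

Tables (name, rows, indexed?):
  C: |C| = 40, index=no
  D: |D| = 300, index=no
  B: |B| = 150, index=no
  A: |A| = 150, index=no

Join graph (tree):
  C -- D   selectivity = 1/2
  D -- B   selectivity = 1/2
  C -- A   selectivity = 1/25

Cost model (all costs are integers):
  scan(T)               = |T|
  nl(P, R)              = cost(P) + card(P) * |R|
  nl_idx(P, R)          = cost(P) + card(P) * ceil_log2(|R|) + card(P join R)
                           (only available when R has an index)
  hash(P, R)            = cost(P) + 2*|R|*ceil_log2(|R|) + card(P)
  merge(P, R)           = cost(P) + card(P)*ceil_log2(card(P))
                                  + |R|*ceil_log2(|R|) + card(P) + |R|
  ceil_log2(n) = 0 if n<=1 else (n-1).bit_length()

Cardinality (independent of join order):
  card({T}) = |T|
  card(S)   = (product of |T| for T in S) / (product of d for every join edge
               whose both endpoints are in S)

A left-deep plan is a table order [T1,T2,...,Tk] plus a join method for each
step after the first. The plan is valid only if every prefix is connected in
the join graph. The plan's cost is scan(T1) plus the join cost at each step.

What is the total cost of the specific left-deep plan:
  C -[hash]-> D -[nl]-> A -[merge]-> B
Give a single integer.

step 1: scan C: cost=40, card=40
step 2: join D via hash
    card(P join D) = 40*300/(2) = 6000
    cost = 40 + 2*300*9 + 40 = 5480
step 3: join A via nl
    card(P join A) = 6000*150/(25) = 36000
    cost = 5480 + 6000*150 = 905480
step 4: join B via merge
    card(P join B) = 36000*150/(2) = 2700000
    cost = 905480 + 36000*16 + 150*8 + 36000 + 150 = 1518830

1518830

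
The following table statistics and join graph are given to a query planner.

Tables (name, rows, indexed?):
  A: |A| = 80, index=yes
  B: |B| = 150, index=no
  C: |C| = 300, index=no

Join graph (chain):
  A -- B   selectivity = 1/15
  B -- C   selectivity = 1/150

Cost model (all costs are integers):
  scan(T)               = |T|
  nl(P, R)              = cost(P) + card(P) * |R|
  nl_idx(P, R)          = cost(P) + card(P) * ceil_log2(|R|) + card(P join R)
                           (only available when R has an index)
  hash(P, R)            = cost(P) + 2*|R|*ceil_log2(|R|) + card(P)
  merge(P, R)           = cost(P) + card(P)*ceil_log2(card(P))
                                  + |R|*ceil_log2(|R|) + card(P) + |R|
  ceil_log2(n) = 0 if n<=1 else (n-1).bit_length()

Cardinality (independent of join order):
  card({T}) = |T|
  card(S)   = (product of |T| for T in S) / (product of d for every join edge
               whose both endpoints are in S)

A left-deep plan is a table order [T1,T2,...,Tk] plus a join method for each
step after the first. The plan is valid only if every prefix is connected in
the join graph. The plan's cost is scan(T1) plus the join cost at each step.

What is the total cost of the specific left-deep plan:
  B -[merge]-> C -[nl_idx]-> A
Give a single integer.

step 1: scan B: cost=150, card=150
step 2: join C via merge
    card(P join C) = 150*300/(150) = 300
    cost = 150 + 150*8 + 300*9 + 150 + 300 = 4500
step 3: join A via nl_idx
    card(P join A) = 300*80/(15) = 1600
    cost = 4500 + 300*7 + 1600 = 8200

8200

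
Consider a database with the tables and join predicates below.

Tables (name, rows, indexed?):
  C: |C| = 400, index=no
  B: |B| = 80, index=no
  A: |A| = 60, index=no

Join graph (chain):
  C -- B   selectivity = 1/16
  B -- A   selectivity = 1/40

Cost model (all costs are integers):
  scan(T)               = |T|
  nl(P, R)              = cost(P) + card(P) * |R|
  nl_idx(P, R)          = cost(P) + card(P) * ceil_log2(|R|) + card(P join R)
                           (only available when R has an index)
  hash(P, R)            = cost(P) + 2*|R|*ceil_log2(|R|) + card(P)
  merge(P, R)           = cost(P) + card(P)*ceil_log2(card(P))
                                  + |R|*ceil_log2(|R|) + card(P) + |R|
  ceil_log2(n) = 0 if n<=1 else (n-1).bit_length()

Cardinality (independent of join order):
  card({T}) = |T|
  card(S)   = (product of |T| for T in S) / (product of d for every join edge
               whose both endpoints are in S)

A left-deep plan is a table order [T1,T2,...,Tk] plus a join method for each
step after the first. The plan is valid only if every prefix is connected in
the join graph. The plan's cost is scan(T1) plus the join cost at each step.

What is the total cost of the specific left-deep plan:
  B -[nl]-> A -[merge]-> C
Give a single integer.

step 1: scan B: cost=80, card=80
step 2: join A via nl
    card(P join A) = 80*60/(40) = 120
    cost = 80 + 80*60 = 4880
step 3: join C via merge
    card(P join C) = 120*400/(16) = 3000
    cost = 4880 + 120*7 + 400*9 + 120 + 400 = 9840

9840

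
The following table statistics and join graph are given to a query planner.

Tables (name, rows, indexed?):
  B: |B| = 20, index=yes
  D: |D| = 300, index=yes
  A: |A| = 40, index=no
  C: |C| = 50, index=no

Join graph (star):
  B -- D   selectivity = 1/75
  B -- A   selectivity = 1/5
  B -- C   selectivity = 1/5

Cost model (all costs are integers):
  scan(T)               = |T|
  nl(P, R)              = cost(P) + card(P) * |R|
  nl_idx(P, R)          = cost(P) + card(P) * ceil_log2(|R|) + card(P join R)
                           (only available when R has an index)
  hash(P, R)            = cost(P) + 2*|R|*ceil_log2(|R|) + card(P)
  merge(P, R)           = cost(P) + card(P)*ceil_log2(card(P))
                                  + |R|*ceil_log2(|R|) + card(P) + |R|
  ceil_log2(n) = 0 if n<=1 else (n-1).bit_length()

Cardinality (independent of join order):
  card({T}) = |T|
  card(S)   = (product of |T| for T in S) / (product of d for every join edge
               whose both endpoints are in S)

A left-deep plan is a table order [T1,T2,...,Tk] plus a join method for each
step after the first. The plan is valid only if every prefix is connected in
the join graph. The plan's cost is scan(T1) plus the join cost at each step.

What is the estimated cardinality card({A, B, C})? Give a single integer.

1600

Tables in S: A(40), B(20), C(50)
Edges inside S: B-A(d=5), B-C(d=5)
numerator = 40 * 20 * 50 = 40000
denominator = 5 * 5 = 25
card(S) = 40000 / 25 = 1600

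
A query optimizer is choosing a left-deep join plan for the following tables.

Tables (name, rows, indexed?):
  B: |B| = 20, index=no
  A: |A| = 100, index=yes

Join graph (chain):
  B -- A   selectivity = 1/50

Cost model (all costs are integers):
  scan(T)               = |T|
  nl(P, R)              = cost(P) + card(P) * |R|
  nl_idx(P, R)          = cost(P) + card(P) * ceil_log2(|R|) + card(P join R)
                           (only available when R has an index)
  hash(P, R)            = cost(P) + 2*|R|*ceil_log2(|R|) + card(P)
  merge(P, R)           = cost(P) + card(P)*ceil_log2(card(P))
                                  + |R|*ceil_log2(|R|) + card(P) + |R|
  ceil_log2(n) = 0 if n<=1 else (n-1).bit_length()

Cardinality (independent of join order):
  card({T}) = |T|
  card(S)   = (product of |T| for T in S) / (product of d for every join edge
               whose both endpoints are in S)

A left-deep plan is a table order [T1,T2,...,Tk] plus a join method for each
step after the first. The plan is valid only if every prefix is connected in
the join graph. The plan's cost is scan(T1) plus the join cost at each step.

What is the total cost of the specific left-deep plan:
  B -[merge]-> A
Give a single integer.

940

step 1: scan B: cost=20, card=20
step 2: join A via merge
    card(P join A) = 20*100/(50) = 40
    cost = 20 + 20*5 + 100*7 + 20 + 100 = 940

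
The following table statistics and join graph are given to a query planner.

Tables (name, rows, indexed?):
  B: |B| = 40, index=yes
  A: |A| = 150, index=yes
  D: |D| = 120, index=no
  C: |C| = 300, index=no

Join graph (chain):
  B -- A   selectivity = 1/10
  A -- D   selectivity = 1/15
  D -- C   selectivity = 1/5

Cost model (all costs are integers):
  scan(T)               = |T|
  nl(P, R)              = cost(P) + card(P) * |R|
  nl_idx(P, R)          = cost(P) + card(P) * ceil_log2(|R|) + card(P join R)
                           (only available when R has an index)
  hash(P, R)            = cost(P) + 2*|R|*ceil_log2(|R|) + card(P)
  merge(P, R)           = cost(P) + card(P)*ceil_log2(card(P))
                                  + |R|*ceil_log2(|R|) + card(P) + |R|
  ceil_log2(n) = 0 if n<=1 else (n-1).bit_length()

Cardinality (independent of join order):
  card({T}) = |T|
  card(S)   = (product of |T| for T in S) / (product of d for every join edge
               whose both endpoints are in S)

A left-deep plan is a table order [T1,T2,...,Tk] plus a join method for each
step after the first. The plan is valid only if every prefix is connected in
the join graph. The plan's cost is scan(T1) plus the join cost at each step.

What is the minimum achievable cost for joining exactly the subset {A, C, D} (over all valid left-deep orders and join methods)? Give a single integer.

Selinger DP over subsets of {A,C,D}:
  {A}: scan cost=150, card=150
  {D}: scan cost=120, card=120
  {C}: scan cost=300, card=300
  {AD}: card=1200; try (D,hash)→1980, (A,nl_idx)→2280, (A,merge)→2430, (D,merge)→2460, (A,hash)→2640, (A,nl)→18120 …(+1); best=1980 via (D,hash)
  {CD}: card=7200; try (D,hash)→2280, (C,merge)→4080, (D,merge)→4260, (C,hash)→5640, (C,nl)→36120, (D,nl)→36300; best=2280 via (D,hash)
  {ACD}: card=72000; try (C,hash)→8580, (A,hash)→11880, (C,merge)→19380, (A,merge)→104430, (A,nl_idx)→131880, (C,nl)→361980 …(+1); best=8580 via (C,hash)

8580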